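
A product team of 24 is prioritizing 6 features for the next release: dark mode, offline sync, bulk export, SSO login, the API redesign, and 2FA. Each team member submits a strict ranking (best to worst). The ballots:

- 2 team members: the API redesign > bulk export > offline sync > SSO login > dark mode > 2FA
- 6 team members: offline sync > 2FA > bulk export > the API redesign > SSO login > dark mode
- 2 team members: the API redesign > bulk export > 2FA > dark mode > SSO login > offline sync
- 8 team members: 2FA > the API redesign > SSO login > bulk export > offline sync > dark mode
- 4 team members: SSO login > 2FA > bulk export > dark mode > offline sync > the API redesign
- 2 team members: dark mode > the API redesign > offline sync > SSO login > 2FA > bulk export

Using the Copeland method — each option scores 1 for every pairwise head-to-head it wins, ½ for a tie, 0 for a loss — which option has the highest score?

2FA

dark mode: loses to offline sync, bulk export, SSO login, the API redesign, and 2FA → score 0.
offline sync: beats dark mode; loses to bulk export, SSO login, the API redesign, and 2FA → score 1.
bulk export: beats dark mode and offline sync; loses to SSO login, the API redesign, and 2FA → score 2.
SSO login: beats dark mode, offline sync, and bulk export; loses to the API redesign and 2FA → score 3.
the API redesign: beats dark mode, offline sync, bulk export, and SSO login; loses to 2FA → score 4.
2FA: beats dark mode, offline sync, bulk export, SSO login, and the API redesign → score 5.
2FA has the best pairwise record.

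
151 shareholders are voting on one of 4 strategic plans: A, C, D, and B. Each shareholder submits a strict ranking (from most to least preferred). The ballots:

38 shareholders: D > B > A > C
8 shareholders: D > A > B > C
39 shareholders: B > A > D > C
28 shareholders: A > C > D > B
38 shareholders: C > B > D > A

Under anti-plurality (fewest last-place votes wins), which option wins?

D

Last-place votes: A 38, C 85, D 0, B 28.
D is ranked last by the fewest voters, so D wins.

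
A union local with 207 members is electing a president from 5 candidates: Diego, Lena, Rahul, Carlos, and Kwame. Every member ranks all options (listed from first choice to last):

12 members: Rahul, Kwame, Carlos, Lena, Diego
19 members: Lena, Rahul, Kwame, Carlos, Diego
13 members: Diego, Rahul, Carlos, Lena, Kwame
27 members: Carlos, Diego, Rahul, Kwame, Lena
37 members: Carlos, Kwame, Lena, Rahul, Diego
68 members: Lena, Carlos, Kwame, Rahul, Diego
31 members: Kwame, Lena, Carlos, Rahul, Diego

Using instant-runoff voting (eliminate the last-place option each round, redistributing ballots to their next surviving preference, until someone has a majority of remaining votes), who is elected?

Round 1: Diego 13, Lena 87, Rahul 12, Carlos 64, Kwame 31. Eliminate Rahul.
Round 2: Diego 13, Lena 87, Carlos 64, Kwame 43. Eliminate Diego.
Round 3: Lena 87, Carlos 77, Kwame 43. Eliminate Kwame.
Round 4: Lena 118, Carlos 89. Lena has a majority.

Lena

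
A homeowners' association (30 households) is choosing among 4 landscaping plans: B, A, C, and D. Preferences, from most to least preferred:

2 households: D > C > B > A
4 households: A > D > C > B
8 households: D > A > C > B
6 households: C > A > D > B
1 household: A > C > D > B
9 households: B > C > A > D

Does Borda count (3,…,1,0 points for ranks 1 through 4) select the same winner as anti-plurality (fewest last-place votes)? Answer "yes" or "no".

yes

Borda — scores: B 29, A 52, C 54, D 45. Winner: C.
Anti-plurality — last-place votes: B 19, A 2, C 0, D 9. Winner: C.
The two methods agree.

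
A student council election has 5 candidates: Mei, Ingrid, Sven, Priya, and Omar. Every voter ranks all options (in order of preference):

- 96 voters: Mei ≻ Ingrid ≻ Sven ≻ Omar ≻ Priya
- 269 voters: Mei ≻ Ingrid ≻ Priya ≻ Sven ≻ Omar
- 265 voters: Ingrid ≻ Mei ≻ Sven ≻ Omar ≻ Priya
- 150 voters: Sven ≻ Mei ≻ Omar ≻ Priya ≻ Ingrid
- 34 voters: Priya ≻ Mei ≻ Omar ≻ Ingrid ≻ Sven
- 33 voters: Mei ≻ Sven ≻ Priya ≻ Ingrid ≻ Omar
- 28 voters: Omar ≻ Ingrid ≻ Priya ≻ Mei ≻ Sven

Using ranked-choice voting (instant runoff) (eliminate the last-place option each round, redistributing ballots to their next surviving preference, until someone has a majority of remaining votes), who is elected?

Round 1: Mei 398, Ingrid 265, Sven 150, Priya 34, Omar 28. Eliminate Omar.
Round 2: Mei 398, Ingrid 293, Sven 150, Priya 34. Eliminate Priya.
Round 3: Mei 432, Ingrid 293, Sven 150. Eliminate Sven.
Round 4: Mei 582, Ingrid 293. Mei has a majority.

Mei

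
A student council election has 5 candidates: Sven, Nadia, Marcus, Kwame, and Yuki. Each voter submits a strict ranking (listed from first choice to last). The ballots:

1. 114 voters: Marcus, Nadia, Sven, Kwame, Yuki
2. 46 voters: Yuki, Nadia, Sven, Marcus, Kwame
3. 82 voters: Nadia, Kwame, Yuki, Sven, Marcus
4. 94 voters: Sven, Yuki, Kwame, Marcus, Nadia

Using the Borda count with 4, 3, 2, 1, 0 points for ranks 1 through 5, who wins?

Sven: 114·2 + 46·2 + 82·1 + 94·4 = 778
Nadia: 114·3 + 46·3 + 82·4 + 94·0 = 808
Marcus: 114·4 + 46·1 + 82·0 + 94·1 = 596
Kwame: 114·1 + 46·0 + 82·3 + 94·2 = 548
Yuki: 114·0 + 46·4 + 82·2 + 94·3 = 630
Nadia has the highest Borda score (808).

Nadia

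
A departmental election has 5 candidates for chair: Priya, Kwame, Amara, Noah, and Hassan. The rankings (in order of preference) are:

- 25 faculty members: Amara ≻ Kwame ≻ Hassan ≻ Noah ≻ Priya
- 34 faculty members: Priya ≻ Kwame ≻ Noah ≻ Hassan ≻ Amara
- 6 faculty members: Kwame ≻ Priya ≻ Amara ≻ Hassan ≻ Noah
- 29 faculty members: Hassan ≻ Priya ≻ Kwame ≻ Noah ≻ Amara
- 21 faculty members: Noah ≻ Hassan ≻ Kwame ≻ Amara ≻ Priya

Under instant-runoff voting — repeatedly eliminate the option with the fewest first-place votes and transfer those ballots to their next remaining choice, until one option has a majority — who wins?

Round 1: Priya 34, Kwame 6, Amara 25, Noah 21, Hassan 29. Eliminate Kwame.
Round 2: Priya 40, Amara 25, Noah 21, Hassan 29. Eliminate Noah.
Round 3: Priya 40, Amara 25, Hassan 50. Eliminate Amara.
Round 4: Priya 40, Hassan 75. Hassan has a majority.

Hassan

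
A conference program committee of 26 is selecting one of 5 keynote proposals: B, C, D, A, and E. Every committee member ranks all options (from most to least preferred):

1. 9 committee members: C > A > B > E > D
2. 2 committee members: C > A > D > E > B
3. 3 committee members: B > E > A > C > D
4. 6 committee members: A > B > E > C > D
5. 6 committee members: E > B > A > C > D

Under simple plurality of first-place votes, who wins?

First-place votes: B 3, C 11, D 0, A 6, E 6.
C has the most first-place votes.

C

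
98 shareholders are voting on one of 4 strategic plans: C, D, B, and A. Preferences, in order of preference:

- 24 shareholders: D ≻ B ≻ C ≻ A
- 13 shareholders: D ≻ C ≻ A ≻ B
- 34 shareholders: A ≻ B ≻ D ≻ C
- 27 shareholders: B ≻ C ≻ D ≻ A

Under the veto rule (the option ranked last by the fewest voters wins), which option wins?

Last-place votes: C 34, D 0, B 13, A 51.
D is ranked last by the fewest voters, so D wins.

D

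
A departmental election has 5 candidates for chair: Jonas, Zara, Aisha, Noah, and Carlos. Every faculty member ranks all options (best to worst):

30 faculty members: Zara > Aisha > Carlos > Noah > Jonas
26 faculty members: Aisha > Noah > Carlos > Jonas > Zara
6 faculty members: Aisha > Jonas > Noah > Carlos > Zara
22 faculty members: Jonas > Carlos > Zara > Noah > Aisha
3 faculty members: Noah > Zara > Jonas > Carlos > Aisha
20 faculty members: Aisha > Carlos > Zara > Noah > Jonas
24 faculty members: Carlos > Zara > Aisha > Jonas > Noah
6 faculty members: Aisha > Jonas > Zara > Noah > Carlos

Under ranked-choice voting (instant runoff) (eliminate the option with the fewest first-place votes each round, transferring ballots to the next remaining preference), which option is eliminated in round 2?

Round 1: Jonas 22, Zara 30, Aisha 58, Noah 3, Carlos 24. Eliminate Noah.
Round 2: Jonas 22, Zara 33, Aisha 58, Carlos 24. Eliminate Jonas.

Jonas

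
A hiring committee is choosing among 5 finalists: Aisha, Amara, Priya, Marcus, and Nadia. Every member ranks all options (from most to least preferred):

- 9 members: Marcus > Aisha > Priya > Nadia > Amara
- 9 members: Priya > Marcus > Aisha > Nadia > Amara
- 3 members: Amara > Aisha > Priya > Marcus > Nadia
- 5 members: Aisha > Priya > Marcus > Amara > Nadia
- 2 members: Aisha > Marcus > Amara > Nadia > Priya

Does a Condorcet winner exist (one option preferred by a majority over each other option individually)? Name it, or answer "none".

none

Checking pairwise contests:
Marcus beats Aisha 18–10.
Aisha beats Amara 25–3.
Aisha beats Priya 19–9.
Priya beats Marcus 17–11.
Aisha beats Nadia 28–0.
Every option loses at least one head-to-head, so there is no Condorcet winner.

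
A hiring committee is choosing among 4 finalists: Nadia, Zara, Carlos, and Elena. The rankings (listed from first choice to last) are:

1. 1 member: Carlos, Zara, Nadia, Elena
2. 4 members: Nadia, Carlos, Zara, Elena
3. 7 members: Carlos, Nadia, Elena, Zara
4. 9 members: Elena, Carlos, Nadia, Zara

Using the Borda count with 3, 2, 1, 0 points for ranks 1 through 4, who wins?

Carlos

Nadia: 1·1 + 4·3 + 7·2 + 9·1 = 36
Zara: 1·2 + 4·1 + 7·0 + 9·0 = 6
Carlos: 1·3 + 4·2 + 7·3 + 9·2 = 50
Elena: 1·0 + 4·0 + 7·1 + 9·3 = 34
Carlos has the highest Borda score (50).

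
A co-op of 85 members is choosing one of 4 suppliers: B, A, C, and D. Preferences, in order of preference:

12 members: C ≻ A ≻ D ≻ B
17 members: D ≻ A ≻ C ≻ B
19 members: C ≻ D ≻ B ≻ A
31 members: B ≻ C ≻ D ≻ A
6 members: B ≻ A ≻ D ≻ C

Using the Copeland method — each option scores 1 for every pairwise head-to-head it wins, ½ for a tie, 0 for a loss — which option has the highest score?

C

B: beats A; loses to C and D → score 1.
A: loses to B, C, and D → score 0.
C: beats B, A, and D → score 3.
D: beats B and A; loses to C → score 2.
C has the best pairwise record.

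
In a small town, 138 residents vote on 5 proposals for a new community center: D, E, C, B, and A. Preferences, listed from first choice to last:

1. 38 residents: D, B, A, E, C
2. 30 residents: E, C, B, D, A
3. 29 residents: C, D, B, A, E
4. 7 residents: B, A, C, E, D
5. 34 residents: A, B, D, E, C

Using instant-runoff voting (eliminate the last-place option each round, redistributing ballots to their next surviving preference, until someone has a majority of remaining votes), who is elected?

Round 1: D 38, E 30, C 29, B 7, A 34. Eliminate B.
Round 2: D 38, E 30, C 29, A 41. Eliminate C.
Round 3: D 67, E 30, A 41. Eliminate E.
Round 4: D 97, A 41. D has a majority.

D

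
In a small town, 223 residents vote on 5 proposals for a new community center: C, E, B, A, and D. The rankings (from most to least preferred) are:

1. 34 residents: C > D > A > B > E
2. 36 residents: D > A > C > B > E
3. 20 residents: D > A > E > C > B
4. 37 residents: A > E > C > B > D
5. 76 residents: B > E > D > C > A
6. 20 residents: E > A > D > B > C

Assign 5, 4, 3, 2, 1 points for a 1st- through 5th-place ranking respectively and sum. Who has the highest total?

D

C: 34·5 + 36·3 + 20·2 + 37·3 + 76·2 + 20·1 = 601
E: 34·1 + 36·1 + 20·3 + 37·4 + 76·4 + 20·5 = 682
B: 34·2 + 36·2 + 20·1 + 37·2 + 76·5 + 20·2 = 654
A: 34·3 + 36·4 + 20·4 + 37·5 + 76·1 + 20·4 = 667
D: 34·4 + 36·5 + 20·5 + 37·1 + 76·3 + 20·3 = 741
D has the highest Borda score (741).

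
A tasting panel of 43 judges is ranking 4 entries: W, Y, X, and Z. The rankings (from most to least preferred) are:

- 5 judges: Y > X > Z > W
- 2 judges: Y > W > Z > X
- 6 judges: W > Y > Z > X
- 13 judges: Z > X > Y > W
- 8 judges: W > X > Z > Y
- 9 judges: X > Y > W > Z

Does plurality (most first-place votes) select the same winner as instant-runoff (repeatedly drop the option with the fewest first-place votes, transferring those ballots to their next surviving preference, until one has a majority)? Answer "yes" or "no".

no

Plurality — first-place votes: W 14, Y 7, X 9, Z 13. Winner: W.
Instant-runoff — R1 W 14, Y 7, X 9, Z 13 (Y out); R2 W 16, X 14, Z 13 (Z out); R3 W 16, X 27 (X winner). Winner: X.
The two methods disagree.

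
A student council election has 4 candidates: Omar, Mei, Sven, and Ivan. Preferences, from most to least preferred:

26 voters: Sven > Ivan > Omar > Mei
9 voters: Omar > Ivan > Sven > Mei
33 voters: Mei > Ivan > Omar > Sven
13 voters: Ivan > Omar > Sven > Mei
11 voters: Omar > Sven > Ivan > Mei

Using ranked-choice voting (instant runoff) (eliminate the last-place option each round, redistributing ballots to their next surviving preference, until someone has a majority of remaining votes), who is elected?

Omar

Round 1: Omar 20, Mei 33, Sven 26, Ivan 13. Eliminate Ivan.
Round 2: Omar 33, Mei 33, Sven 26. Eliminate Sven.
Round 3: Omar 59, Mei 33. Omar has a majority.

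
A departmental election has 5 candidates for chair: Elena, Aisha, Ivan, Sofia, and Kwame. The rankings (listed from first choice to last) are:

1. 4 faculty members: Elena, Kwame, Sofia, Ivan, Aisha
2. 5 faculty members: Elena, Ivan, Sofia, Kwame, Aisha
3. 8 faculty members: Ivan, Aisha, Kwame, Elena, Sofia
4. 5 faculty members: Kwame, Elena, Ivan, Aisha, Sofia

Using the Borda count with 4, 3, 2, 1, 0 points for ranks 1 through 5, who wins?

Ivan

Elena: 4·4 + 5·4 + 8·1 + 5·3 = 59
Aisha: 4·0 + 5·0 + 8·3 + 5·1 = 29
Ivan: 4·1 + 5·3 + 8·4 + 5·2 = 61
Sofia: 4·2 + 5·2 + 8·0 + 5·0 = 18
Kwame: 4·3 + 5·1 + 8·2 + 5·4 = 53
Ivan has the highest Borda score (61).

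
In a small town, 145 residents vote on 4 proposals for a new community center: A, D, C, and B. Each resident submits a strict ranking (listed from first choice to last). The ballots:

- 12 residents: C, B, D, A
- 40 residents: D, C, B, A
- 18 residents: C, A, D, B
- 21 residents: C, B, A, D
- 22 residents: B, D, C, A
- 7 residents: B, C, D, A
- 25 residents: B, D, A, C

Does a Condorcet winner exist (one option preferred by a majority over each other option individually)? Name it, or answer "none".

none

Checking pairwise contests:
D beats A 106–39.
B beats D 87–58.
D beats C 87–58.
C beats B 91–54.
Every option loses at least one head-to-head, so there is no Condorcet winner.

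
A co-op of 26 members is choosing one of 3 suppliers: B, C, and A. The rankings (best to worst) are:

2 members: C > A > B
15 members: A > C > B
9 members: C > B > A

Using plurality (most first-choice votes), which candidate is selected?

First-place votes: B 0, C 11, A 15.
A has the most first-place votes.

A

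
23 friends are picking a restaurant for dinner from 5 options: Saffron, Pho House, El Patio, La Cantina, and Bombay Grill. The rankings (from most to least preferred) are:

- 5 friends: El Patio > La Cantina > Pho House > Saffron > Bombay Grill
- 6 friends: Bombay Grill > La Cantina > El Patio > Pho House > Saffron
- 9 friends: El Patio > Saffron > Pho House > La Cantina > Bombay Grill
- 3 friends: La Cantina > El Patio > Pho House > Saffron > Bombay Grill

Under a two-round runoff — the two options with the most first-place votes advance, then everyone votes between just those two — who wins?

Round 1 first-place votes: Saffron 0, Pho House 0, El Patio 14, La Cantina 3, Bombay Grill 6.
El Patio and Bombay Grill advance.
Runoff: El Patio is preferred to Bombay Grill by 17 voters; Bombay Grill by 6.
El Patio wins the runoff.

El Patio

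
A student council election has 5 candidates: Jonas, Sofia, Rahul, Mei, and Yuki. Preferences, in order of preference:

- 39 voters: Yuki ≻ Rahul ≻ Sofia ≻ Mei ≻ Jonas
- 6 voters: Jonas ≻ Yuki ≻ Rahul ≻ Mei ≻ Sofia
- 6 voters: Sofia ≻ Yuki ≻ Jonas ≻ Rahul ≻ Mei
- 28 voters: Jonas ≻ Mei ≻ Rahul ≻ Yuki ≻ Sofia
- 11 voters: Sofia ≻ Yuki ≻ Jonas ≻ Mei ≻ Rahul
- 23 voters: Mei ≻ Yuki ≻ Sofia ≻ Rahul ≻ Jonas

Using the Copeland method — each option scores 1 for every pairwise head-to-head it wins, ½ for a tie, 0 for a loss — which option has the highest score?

Yuki

Jonas: loses to Sofia, Rahul, Mei, and Yuki → score 0.
Sofia: beats Jonas; loses to Rahul, Mei, and Yuki → score 1.
Rahul: beats Jonas and Sofia; loses to Mei and Yuki → score 2.
Mei: beats Jonas, Sofia, and Rahul; loses to Yuki → score 3.
Yuki: beats Jonas, Sofia, Rahul, and Mei → score 4.
Yuki has the best pairwise record.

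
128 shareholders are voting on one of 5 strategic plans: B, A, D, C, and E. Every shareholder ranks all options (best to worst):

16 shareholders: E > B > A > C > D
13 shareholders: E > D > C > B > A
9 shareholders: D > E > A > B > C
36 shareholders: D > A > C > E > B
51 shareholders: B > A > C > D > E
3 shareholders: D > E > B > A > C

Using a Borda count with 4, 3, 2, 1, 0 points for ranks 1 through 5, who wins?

A

B: 16·3 + 13·1 + 9·1 + 36·0 + 51·4 + 3·2 = 280
A: 16·2 + 13·0 + 9·2 + 36·3 + 51·3 + 3·1 = 314
D: 16·0 + 13·3 + 9·4 + 36·4 + 51·1 + 3·4 = 282
C: 16·1 + 13·2 + 9·0 + 36·2 + 51·2 + 3·0 = 216
E: 16·4 + 13·4 + 9·3 + 36·1 + 51·0 + 3·3 = 188
A has the highest Borda score (314).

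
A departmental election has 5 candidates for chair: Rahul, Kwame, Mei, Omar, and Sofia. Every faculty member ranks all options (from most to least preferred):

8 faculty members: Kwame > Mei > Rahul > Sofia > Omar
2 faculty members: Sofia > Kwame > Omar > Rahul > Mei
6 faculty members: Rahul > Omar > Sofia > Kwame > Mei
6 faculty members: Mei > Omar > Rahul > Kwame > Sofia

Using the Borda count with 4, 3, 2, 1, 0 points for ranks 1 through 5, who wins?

Rahul: 8·2 + 2·1 + 6·4 + 6·2 = 54
Kwame: 8·4 + 2·3 + 6·1 + 6·1 = 50
Mei: 8·3 + 2·0 + 6·0 + 6·4 = 48
Omar: 8·0 + 2·2 + 6·3 + 6·3 = 40
Sofia: 8·1 + 2·4 + 6·2 + 6·0 = 28
Rahul has the highest Borda score (54).

Rahul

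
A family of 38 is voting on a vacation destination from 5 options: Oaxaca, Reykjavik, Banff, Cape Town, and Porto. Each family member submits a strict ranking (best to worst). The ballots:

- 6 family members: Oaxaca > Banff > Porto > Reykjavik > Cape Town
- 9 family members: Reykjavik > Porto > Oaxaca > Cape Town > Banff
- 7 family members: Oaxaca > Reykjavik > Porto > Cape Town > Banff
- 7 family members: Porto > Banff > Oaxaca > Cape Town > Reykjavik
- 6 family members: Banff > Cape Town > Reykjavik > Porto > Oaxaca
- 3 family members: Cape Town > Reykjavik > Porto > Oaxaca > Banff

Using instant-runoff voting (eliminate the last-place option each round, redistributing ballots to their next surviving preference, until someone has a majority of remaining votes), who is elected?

Oaxaca

Round 1: Oaxaca 13, Reykjavik 9, Banff 6, Cape Town 3, Porto 7. Eliminate Cape Town.
Round 2: Oaxaca 13, Reykjavik 12, Banff 6, Porto 7. Eliminate Banff.
Round 3: Oaxaca 13, Reykjavik 18, Porto 7. Eliminate Porto.
Round 4: Oaxaca 20, Reykjavik 18. Oaxaca has a majority.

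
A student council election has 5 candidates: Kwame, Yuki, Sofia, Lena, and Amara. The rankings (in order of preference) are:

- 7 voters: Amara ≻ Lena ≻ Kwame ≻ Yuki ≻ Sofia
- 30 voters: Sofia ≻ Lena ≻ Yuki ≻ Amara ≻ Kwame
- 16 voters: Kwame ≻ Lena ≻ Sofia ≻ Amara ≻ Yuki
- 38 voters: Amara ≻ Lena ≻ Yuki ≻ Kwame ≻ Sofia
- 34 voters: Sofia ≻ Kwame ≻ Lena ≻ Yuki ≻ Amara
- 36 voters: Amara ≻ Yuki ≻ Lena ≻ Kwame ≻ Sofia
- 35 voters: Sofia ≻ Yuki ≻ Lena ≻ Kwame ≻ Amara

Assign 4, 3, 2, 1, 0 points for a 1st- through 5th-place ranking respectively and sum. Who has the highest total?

Lena

Kwame: 7·2 + 30·0 + 16·4 + 38·1 + 34·3 + 36·1 + 35·1 = 289
Yuki: 7·1 + 30·2 + 16·0 + 38·2 + 34·1 + 36·3 + 35·3 = 390
Sofia: 7·0 + 30·4 + 16·2 + 38·0 + 34·4 + 36·0 + 35·4 = 428
Lena: 7·3 + 30·3 + 16·3 + 38·3 + 34·2 + 36·2 + 35·2 = 483
Amara: 7·4 + 30·1 + 16·1 + 38·4 + 34·0 + 36·4 + 35·0 = 370
Lena has the highest Borda score (483).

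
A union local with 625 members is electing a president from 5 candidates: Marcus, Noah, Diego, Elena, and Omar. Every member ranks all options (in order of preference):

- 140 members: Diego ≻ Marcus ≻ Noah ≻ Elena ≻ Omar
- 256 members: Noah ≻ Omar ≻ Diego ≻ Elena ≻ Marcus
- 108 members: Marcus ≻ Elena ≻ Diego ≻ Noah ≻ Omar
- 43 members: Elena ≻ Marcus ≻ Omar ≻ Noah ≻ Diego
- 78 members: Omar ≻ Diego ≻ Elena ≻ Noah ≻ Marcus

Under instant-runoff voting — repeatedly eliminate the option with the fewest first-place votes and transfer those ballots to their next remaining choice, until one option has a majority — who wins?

Diego

Round 1: Marcus 108, Noah 256, Diego 140, Elena 43, Omar 78. Eliminate Elena.
Round 2: Marcus 151, Noah 256, Diego 140, Omar 78. Eliminate Omar.
Round 3: Marcus 151, Noah 256, Diego 218. Eliminate Marcus.
Round 4: Noah 299, Diego 326. Diego has a majority.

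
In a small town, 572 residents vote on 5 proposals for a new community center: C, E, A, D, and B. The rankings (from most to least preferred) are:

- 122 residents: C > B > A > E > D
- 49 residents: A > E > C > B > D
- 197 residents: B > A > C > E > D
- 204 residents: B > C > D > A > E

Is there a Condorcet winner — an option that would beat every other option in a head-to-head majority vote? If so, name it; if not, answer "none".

B

B vs C: 401–171 for B.
B vs E: 523–49 for B.
B vs A: 523–49 for B.
B vs D: 572–0 for B.
B beats every other option head-to-head.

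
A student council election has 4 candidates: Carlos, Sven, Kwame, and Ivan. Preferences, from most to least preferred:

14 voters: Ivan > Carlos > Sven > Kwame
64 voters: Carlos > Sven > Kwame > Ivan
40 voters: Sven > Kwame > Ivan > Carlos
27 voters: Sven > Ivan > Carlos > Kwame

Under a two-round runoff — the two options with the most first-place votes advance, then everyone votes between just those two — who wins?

Round 1 first-place votes: Carlos 64, Sven 67, Kwame 0, Ivan 14.
Sven and Carlos advance.
Runoff: Sven is preferred to Carlos by 67 voters; Carlos by 78.
Carlos wins the runoff.

Carlos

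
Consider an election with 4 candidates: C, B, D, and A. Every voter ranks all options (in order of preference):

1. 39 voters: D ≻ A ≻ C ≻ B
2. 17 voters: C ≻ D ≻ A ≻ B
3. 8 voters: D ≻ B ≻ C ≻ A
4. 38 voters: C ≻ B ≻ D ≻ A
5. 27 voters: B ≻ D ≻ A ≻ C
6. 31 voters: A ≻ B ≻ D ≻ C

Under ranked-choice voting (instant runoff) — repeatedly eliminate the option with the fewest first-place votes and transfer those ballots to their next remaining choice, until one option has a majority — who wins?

Round 1: C 55, B 27, D 47, A 31. Eliminate B.
Round 2: C 55, D 74, A 31. Eliminate A.
Round 3: C 55, D 105. D has a majority.

D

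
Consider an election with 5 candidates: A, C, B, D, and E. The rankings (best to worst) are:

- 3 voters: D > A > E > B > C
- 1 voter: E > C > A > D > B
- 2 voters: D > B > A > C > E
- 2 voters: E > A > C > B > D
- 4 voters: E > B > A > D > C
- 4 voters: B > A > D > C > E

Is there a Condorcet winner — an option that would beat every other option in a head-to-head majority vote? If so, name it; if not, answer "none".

none

Checking pairwise contests:
B beats A 10–6.
A beats C 15–1.
E beats B 10–6.
A beats D 11–5.
A beats E 9–7.
Every option loses at least one head-to-head, so there is no Condorcet winner.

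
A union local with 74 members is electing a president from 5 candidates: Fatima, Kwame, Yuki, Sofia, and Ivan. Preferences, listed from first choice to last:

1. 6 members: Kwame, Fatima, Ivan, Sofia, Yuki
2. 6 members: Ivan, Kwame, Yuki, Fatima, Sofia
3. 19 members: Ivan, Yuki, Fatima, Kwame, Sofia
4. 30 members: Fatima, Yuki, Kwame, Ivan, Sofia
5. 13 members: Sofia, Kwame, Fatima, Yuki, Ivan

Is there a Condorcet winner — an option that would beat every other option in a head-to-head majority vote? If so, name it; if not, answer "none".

Fatima

Fatima vs Kwame: 49–25 for Fatima.
Fatima vs Yuki: 49–25 for Fatima.
Fatima vs Sofia: 61–13 for Fatima.
Fatima vs Ivan: 49–25 for Fatima.
Fatima beats every other option head-to-head.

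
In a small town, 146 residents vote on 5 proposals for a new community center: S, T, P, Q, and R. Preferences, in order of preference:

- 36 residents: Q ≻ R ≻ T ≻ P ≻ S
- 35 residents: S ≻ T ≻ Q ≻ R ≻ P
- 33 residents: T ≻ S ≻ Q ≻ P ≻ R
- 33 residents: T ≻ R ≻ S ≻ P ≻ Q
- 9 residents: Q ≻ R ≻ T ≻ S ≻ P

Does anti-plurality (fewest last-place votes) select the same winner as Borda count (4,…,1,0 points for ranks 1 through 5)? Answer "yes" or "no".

yes

Anti-plurality — last-place votes: S 36, T 0, P 44, Q 33, R 33. Winner: T.
Borda — scores: S 314, T 459, P 102, Q 316, R 269. Winner: T.
The two methods agree.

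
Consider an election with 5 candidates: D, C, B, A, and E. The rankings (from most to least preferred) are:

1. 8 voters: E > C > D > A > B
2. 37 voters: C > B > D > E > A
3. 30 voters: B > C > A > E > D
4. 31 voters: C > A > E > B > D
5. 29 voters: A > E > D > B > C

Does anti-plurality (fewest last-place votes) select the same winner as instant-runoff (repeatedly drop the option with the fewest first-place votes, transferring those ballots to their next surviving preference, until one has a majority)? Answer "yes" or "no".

Anti-plurality — last-place votes: D 61, C 29, B 8, A 37, E 0. Winner: E.
Instant-runoff — R1 D 0, C 68, B 30, A 29, E 8 (C winner). Winner: C.
The two methods disagree.

no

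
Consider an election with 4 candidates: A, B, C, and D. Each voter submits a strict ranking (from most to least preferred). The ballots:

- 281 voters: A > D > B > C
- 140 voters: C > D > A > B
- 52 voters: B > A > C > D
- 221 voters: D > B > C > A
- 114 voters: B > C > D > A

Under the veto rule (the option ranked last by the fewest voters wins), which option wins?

D

Last-place votes: A 335, B 140, C 281, D 52.
D is ranked last by the fewest voters, so D wins.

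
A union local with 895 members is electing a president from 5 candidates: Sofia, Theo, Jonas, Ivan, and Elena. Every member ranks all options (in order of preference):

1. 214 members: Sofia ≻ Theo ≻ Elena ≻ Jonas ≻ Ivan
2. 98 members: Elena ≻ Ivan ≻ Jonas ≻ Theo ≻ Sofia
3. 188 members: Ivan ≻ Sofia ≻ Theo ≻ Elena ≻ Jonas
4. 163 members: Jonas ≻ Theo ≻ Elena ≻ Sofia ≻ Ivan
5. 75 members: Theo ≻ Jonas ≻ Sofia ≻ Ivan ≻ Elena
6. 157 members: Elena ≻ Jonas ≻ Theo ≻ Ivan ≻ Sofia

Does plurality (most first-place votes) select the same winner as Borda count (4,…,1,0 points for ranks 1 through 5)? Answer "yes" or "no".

Plurality — first-place votes: Sofia 214, Theo 75, Jonas 163, Ivan 188, Elena 255. Winner: Elena.
Borda — scores: Sofia 1733, Theo 2219, Jonas 1758, Ivan 1278, Elena 1962. Winner: Theo.
The two methods disagree.

no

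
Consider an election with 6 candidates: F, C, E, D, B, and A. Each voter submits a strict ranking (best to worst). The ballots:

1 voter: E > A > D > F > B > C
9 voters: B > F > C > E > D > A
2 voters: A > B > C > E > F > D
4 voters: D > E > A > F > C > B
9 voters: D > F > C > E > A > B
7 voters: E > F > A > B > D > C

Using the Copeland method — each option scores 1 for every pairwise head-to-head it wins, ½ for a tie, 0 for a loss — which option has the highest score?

F: beats C, E, D, B, and A → score 5.
C: beats E and A; loses to F, D, and B → score 2.
E: beats D, B, and A; loses to F and C → score 3.
D: beats C and A; loses to F, E, and B → score 2.
B: beats C and D; loses to F, E, and A → score 2.
A: beats B; loses to F, C, E, and D → score 1.
F has the best pairwise record.

F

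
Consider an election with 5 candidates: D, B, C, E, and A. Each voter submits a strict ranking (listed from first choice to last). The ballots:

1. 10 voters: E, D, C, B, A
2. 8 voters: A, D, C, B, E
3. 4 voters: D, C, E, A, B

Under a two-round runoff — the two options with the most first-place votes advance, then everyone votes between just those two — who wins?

E

Round 1 first-place votes: D 4, B 0, C 0, E 10, A 8.
E and A advance.
Runoff: E is preferred to A by 14 voters; A by 8.
E wins the runoff.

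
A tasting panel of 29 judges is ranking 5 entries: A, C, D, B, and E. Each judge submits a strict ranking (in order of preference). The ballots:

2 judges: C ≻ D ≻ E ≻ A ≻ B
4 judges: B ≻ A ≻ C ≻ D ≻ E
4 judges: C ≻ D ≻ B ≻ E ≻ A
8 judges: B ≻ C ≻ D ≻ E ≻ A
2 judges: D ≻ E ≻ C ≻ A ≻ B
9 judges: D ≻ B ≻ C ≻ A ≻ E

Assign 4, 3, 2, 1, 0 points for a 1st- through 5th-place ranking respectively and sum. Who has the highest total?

B

A: 2·1 + 4·3 + 4·0 + 8·0 + 2·1 + 9·1 = 25
C: 2·4 + 4·2 + 4·4 + 8·3 + 2·2 + 9·2 = 78
D: 2·3 + 4·1 + 4·3 + 8·2 + 2·4 + 9·4 = 82
B: 2·0 + 4·4 + 4·2 + 8·4 + 2·0 + 9·3 = 83
E: 2·2 + 4·0 + 4·1 + 8·1 + 2·3 + 9·0 = 22
B has the highest Borda score (83).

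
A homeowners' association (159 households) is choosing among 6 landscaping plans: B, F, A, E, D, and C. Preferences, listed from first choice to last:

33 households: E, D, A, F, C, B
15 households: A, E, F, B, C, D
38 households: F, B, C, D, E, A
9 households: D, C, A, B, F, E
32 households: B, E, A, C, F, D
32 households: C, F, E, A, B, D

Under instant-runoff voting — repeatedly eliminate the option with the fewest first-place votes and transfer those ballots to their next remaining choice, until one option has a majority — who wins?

E

Round 1: B 32, F 38, A 15, E 33, D 9, C 32. Eliminate D.
Round 2: B 32, F 38, A 15, E 33, C 41. Eliminate A.
Round 3: B 32, F 38, E 48, C 41. Eliminate B.
Round 4: F 38, E 80, C 41. E has a majority.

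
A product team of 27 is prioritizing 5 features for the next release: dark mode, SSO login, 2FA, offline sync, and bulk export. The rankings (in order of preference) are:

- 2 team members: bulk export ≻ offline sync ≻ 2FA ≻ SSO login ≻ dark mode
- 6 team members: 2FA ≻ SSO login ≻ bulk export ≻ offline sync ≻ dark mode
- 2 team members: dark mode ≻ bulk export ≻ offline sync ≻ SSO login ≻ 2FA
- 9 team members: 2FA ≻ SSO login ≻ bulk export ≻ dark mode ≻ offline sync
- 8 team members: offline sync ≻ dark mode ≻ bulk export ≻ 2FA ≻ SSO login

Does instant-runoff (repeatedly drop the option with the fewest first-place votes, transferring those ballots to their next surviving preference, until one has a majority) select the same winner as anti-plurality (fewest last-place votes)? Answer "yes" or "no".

Instant-runoff — R1 dark mode 2, SSO login 0, 2FA 15, offline sync 8, bulk export 2 (2FA winner). Winner: 2FA.
Anti-plurality — last-place votes: dark mode 8, SSO login 8, 2FA 2, offline sync 9, bulk export 0. Winner: bulk export.
The two methods disagree.

no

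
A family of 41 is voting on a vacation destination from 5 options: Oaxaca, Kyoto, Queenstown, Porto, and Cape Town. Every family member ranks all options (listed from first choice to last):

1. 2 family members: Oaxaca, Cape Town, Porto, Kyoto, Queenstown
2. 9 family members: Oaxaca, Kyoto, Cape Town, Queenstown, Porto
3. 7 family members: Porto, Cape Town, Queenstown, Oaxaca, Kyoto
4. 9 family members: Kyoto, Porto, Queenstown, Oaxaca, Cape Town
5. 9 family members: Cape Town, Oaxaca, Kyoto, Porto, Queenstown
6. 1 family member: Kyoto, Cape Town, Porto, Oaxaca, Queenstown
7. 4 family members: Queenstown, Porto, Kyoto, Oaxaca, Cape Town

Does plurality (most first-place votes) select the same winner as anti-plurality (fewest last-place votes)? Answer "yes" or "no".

Plurality — first-place votes: Oaxaca 11, Kyoto 10, Queenstown 4, Porto 7, Cape Town 9. Winner: Oaxaca.
Anti-plurality — last-place votes: Oaxaca 0, Kyoto 7, Queenstown 12, Porto 9, Cape Town 13. Winner: Oaxaca.
The two methods agree.

yes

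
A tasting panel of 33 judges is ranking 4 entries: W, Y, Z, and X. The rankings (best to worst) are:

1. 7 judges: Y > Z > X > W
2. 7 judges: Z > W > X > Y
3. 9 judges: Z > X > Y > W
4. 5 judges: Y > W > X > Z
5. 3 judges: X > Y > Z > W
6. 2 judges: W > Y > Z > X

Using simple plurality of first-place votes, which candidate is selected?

Z

First-place votes: W 2, Y 12, Z 16, X 3.
Z has the most first-place votes.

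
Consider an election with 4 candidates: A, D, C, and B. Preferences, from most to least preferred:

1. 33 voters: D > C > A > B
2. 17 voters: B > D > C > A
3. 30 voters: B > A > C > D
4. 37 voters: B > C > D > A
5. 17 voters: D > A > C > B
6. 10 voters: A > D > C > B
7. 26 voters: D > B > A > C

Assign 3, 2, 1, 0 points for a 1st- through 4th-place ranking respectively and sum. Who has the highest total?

D

A: 33·1 + 17·0 + 30·2 + 37·0 + 17·2 + 10·3 + 26·1 = 183
D: 33·3 + 17·2 + 30·0 + 37·1 + 17·3 + 10·2 + 26·3 = 319
C: 33·2 + 17·1 + 30·1 + 37·2 + 17·1 + 10·1 + 26·0 = 214
B: 33·0 + 17·3 + 30·3 + 37·3 + 17·0 + 10·0 + 26·2 = 304
D has the highest Borda score (319).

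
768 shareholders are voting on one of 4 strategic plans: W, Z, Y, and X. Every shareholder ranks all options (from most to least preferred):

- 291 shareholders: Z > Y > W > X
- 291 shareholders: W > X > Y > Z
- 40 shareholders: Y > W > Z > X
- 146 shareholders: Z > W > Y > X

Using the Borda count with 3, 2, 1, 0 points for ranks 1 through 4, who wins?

W: 291·1 + 291·3 + 40·2 + 146·2 = 1536
Z: 291·3 + 291·0 + 40·1 + 146·3 = 1351
Y: 291·2 + 291·1 + 40·3 + 146·1 = 1139
X: 291·0 + 291·2 + 40·0 + 146·0 = 582
W has the highest Borda score (1536).

W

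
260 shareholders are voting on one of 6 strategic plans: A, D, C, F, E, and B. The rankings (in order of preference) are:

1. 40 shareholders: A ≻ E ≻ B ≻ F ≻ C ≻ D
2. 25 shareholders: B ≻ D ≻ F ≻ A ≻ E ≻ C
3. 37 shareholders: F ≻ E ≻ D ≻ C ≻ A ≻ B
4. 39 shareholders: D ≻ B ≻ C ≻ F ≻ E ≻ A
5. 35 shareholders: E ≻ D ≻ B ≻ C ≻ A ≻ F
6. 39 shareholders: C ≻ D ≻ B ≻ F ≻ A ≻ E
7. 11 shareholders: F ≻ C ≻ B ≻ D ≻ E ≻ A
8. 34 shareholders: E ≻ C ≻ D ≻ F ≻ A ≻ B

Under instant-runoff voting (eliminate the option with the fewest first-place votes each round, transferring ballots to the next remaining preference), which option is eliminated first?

Round 1: A 40, D 39, C 39, F 48, E 69, B 25. Eliminate B.

B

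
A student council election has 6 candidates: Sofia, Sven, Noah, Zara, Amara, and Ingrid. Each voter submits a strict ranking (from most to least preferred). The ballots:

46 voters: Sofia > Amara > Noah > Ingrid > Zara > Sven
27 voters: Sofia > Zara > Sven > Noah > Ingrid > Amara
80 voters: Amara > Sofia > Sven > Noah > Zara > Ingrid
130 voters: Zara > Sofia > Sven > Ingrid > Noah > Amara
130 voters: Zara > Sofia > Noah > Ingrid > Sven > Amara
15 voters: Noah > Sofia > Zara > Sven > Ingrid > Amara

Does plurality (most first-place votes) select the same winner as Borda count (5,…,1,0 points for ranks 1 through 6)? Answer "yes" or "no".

no

Plurality — first-place votes: Sofia 73, Sven 0, Noah 15, Zara 260, Amara 80, Ingrid 0. Winner: Zara.
Borda — scores: Sofia 1785, Sven 871, Noah 947, Zara 1579, Amara 584, Ingrid 654. Winner: Sofia.
The two methods disagree.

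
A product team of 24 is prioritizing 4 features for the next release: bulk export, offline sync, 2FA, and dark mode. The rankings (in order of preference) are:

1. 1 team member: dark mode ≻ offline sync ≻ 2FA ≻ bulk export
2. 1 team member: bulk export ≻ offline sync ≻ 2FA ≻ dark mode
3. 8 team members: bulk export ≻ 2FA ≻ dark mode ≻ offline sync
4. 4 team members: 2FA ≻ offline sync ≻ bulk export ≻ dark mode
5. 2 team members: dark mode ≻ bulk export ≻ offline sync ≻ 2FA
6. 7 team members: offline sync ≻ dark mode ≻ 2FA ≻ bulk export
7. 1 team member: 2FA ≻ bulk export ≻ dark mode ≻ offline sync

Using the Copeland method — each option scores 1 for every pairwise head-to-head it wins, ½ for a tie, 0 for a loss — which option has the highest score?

bulk export: beats dark mode; ties offline sync; loses to 2FA → score 1.5.
offline sync: ties bulk export and dark mode; loses to 2FA → score 1.
2FA: beats bulk export, offline sync, and dark mode → score 3.
dark mode: ties offline sync; loses to bulk export and 2FA → score 0.5.
2FA has the best pairwise record.

2FA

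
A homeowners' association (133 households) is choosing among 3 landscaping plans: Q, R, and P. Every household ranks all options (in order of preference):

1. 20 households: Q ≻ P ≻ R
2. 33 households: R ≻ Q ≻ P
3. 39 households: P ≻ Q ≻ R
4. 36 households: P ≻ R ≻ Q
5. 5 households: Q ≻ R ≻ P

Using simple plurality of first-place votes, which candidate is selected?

First-place votes: Q 25, R 33, P 75.
P has the most first-place votes.

P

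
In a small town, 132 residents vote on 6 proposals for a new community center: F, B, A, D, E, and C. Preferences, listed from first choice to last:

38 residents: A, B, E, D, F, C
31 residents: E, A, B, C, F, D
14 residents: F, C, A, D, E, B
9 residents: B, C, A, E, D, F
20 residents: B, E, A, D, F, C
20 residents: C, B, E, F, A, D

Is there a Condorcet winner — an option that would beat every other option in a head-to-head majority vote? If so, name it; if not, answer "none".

none

Checking pairwise contests:
B beats F 118–14.
A beats B 83–49.
E beats A 71–61.
B beats D 118–14.
B beats E 87–45.
F beats C 72–60.
Every option loses at least one head-to-head, so there is no Condorcet winner.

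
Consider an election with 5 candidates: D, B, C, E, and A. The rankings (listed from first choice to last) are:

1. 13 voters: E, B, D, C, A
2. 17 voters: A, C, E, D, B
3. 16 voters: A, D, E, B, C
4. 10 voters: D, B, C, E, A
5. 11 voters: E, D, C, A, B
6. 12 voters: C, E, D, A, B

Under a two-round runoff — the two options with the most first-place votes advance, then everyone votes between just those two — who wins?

Round 1 first-place votes: D 10, B 0, C 12, E 24, A 33.
A and E advance.
Runoff: A is preferred to E by 33 voters; E by 46.
E wins the runoff.

E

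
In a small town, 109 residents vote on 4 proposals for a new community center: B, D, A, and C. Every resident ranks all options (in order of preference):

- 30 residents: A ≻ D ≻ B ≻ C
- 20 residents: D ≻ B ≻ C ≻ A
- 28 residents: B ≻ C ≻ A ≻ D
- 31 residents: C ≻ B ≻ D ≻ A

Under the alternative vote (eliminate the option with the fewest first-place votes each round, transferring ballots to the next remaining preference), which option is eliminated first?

D

Round 1: B 28, D 20, A 30, C 31. Eliminate D.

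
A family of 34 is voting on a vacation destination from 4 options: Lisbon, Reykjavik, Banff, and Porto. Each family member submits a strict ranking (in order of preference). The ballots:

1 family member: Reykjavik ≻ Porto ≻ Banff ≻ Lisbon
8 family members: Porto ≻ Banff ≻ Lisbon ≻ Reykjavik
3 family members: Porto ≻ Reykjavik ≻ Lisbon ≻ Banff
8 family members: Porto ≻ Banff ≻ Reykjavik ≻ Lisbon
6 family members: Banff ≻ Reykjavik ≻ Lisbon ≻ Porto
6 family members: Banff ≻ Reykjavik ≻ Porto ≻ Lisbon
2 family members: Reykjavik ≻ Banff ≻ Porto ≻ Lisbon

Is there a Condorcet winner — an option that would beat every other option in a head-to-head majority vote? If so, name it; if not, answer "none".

Porto

Porto vs Lisbon: 28–6 for Porto.
Porto vs Reykjavik: 19–15 for Porto.
Porto vs Banff: 20–14 for Porto.
Porto beats every other option head-to-head.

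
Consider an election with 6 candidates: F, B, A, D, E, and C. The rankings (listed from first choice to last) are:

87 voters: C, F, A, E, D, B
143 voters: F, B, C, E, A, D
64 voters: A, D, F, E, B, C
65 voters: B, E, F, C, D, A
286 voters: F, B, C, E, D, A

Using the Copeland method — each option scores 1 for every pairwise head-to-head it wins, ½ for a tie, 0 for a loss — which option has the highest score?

F

F: beats B, A, D, E, and C → score 5.
B: beats A, D, E, and C; loses to F → score 4.
A: loses to F, B, D, E, and C → score 0.
D: beats A; loses to F, B, E, and C → score 1.
E: beats A and D; loses to F, B, and C → score 2.
C: beats A, D, and E; loses to F and B → score 3.
F has the best pairwise record.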